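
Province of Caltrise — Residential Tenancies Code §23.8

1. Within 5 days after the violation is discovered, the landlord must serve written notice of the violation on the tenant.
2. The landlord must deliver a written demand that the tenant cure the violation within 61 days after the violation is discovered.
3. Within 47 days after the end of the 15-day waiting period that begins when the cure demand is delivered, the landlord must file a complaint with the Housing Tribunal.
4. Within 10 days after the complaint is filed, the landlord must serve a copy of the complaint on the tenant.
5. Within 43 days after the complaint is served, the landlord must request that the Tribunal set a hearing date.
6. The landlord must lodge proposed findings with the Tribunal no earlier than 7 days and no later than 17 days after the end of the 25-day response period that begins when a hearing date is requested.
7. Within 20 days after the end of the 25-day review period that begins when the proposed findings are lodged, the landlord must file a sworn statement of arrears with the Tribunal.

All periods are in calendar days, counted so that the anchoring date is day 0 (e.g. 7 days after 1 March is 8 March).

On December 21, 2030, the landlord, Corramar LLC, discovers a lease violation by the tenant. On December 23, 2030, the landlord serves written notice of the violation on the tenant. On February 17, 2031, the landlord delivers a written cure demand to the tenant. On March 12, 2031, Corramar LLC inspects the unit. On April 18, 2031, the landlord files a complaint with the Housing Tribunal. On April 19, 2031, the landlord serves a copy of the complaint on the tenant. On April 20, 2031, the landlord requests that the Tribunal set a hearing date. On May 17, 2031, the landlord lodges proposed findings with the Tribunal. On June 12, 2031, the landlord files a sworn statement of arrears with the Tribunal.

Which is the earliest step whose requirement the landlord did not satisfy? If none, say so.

Step 6

Step 1: 5 days after December 21, 2030 (when the violation is discovered) is December 26, 2030; done December 23, 2030 — timely.
Step 2: 61 days after December 21, 2030 (when the violation is discovered) is February 20, 2031; February 17, 2031 is within that limit.
Step 3: 47 days after March 4, 2031 (end of the 15-day waiting period, which began when the cure demand is delivered on February 17, 2031) is April 20, 2031; April 18, 2031 is within that limit.
Step 4: 10 days after April 18, 2031 (when the complaint is filed) is April 28, 2031; completed April 19, 2031, before the deadline.
Step 5: 43 days after April 19, 2031 (when the complaint is served) is June 1, 2031; April 20, 2031 is within that limit.
Step 6: the window is 7–17 days after May 15, 2031 (end of the 25-day response period, which began when a hearing date is requested on April 20, 2031), so May 22, 2031 through June 1, 2031; May 17, 2031 is 5 days too early.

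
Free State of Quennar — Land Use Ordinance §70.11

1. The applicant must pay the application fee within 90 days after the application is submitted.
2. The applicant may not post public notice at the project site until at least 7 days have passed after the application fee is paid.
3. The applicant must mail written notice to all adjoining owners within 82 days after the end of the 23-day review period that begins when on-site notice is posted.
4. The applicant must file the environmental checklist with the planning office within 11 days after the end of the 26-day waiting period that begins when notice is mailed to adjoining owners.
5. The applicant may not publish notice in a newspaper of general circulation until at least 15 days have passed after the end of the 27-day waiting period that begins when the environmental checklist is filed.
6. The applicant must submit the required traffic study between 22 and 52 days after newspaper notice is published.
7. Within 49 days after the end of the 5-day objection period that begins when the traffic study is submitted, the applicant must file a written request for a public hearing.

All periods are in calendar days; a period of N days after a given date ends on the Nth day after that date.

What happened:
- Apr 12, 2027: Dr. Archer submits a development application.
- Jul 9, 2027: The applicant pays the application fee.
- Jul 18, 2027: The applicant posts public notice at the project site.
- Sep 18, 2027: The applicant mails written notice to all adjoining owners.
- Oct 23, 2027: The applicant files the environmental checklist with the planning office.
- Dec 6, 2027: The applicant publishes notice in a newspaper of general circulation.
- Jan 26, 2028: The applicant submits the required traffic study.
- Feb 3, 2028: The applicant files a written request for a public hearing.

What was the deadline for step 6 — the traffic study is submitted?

Step 6 runs from Dec 6, 2027, when newspaper notice is published. The window is 22–52 days after Dec 6, 2027; it closes on Jan 27, 2028.

Jan 27, 2028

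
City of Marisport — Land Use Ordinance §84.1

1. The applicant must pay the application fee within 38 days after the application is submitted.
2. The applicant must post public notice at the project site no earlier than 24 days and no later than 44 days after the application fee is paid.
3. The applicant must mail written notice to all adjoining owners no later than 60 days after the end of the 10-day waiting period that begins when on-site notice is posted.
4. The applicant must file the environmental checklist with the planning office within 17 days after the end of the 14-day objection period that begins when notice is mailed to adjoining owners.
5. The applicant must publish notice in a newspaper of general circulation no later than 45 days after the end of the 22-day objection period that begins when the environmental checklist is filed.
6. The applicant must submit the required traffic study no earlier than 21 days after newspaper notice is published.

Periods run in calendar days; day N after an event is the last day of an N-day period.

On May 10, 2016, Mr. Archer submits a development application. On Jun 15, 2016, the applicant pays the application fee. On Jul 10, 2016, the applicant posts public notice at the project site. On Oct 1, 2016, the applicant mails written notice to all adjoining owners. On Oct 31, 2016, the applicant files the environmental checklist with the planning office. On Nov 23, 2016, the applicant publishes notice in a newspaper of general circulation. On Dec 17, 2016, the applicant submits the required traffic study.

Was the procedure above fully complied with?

No

(1) due by May 10, 2016 + 38 days = Jun 17, 2016; Jun 15, 2016 is within that limit.
(2) the permitted window runs from Jun 15, 2016 + 24 = Jul 9, 2016 to Jun 15, 2016 + 44 = Jul 29, 2016; done Jul 10, 2016, which is between those dates.
(3) due by Jul 20, 2016 + 60 days = Sep 18, 2016; Oct 1, 2016 misses that deadline by 13 days.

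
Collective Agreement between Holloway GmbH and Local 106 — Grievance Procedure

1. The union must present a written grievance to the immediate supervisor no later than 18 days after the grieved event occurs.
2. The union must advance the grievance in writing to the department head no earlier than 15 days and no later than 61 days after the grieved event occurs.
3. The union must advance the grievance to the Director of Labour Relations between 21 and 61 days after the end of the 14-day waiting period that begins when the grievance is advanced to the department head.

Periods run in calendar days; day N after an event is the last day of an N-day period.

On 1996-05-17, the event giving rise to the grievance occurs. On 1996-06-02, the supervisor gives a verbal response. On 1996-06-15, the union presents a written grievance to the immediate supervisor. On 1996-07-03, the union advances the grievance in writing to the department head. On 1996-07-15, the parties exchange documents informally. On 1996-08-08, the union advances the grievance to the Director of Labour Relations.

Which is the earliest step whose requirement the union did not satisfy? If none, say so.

Step 1 — counting 18 days from 1996-05-17 (when the grieved event occurs) gives a deadline of 1996-06-04; not done until 1996-06-15, 11 days after the deadline.
That is the first point of non-compliance.

Step 1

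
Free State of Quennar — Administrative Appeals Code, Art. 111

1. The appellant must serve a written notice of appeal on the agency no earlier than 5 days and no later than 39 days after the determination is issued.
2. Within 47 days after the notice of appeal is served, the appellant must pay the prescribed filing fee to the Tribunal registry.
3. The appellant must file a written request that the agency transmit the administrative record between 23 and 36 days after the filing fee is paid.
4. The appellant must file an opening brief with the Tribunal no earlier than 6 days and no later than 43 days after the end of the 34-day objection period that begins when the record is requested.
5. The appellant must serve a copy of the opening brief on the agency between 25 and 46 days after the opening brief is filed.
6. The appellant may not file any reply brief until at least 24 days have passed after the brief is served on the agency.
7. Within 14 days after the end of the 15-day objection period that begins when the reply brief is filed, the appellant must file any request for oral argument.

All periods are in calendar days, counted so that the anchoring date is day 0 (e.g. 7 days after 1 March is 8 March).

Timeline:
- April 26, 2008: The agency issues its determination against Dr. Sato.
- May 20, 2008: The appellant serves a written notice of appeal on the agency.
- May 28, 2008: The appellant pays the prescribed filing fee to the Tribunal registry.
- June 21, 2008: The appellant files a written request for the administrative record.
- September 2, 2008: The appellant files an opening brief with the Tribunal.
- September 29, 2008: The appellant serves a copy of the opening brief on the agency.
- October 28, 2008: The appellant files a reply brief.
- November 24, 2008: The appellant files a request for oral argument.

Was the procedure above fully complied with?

Yes

(1) the permitted window runs from April 26, 2008 + 5 = May 1, 2008 to April 26, 2008 + 39 = June 4, 2008; May 20, 2008 falls inside that range.
(2) due by May 20, 2008 + 47 days = July 6, 2008; done May 28, 2008 — timely.
(3) the permitted window runs from May 28, 2008 + 23 = June 20, 2008 to May 28, 2008 + 36 = July 3, 2008; done June 21, 2008, which is between those dates.
(4) the permitted window runs from July 25, 2008 + 6 = July 31, 2008 to July 25, 2008 + 43 = September 6, 2008; done September 2, 2008 — within the window.
(5) the permitted window runs from September 2, 2008 + 25 = September 27, 2008 to September 2, 2008 + 46 = October 18, 2008; September 29, 2008 falls inside that range.
(6) permitted from September 29, 2008 + 24 days = October 23, 2008 onward; October 28, 2008 is on or after that date.
(7) due by November 12, 2008 + 14 days = November 26, 2008; done November 24, 2008 — timely.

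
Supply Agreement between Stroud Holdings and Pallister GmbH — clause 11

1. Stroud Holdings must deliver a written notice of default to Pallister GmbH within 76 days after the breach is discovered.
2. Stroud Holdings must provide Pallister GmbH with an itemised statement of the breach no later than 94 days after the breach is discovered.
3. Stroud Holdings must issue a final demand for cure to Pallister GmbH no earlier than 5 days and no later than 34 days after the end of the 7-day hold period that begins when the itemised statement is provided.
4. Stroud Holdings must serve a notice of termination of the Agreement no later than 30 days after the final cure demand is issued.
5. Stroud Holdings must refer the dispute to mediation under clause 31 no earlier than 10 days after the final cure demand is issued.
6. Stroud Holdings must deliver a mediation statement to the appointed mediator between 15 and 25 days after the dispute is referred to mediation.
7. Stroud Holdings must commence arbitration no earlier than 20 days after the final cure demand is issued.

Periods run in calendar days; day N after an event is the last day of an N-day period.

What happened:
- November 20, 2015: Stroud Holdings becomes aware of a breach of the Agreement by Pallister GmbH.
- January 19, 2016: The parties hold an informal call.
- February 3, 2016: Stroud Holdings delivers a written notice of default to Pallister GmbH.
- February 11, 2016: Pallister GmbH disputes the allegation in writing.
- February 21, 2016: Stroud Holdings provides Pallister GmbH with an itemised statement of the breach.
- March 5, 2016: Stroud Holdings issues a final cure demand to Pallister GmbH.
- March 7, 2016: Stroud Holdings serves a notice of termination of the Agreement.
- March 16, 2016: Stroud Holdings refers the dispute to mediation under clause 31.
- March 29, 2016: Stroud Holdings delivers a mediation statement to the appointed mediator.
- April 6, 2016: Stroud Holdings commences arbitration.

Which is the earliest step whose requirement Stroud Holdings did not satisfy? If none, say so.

Step 6

Step 1 — counting 76 days from November 20, 2015 (when the breach is discovered) gives a deadline of February 4, 2016; completed February 3, 2016, before the deadline.
Step 2 — counting 94 days from November 20, 2015 (when the breach is discovered) gives a deadline of February 22, 2016; February 21, 2016 is within that limit.
Step 3 — 5 and 34 days from February 28, 2016 (end of the 7-day hold period, which began when the itemised statement is provided on February 21, 2016) are March 4, 2016 and April 2, 2016 respectively; done March 5, 2016, which is between those dates.
Step 4 — counting 30 days from March 5, 2016 (when the final cure demand is issued) gives a deadline of April 4, 2016; March 7, 2016 is within that limit.
Step 5 — must wait 10 days from March 5, 2016 (when the final cure demand is issued), so not before March 15, 2016; March 16, 2016 is on or after that date.
Step 6 — 15 and 25 days from March 16, 2016 (when the dispute is referred to mediation) are March 31, 2016 and April 10, 2016 respectively; done March 29, 2016 — 2 days before the window opened.
Later steps need not be reached.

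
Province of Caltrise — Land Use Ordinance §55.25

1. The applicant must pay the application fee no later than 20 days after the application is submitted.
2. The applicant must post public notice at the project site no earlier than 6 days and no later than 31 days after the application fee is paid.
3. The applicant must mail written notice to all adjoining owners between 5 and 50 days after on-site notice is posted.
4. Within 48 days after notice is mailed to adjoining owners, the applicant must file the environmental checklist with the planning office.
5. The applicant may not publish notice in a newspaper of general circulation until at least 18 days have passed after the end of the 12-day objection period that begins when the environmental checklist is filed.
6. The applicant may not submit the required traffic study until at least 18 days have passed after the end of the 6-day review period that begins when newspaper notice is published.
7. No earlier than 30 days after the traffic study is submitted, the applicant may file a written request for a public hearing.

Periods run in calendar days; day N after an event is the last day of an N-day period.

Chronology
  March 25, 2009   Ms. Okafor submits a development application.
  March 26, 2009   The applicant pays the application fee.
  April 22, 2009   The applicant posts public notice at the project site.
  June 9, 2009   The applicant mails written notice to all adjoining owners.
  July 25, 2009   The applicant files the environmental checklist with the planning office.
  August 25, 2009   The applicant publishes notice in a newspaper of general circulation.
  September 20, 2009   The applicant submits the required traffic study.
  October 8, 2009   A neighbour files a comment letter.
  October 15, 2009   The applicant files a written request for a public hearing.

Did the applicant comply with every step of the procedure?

Step 1: 20 days after March 25, 2009 (when the application is submitted) is April 14, 2009; done March 26, 2009 — timely.
Step 2: the window is 6–31 days after March 26, 2009 (when the application fee is paid), so April 1, 2009 through April 26, 2009; done April 22, 2009, which is between those dates.
Step 3: the window is 5–50 days after April 22, 2009 (when on-site notice is posted), so April 27, 2009 through June 11, 2009; done June 9, 2009 — within the window.
Step 4: 48 days after June 9, 2009 (when notice is mailed to adjoining owners) is July 27, 2009; done July 25, 2009 — timely.
Step 5: the earliest permitted date is 18 days after August 6, 2009 (end of the 12-day objection period, which began when the environmental checklist is filed on July 25, 2009), i.e. August 24, 2009; done August 25, 2009 — permitted.
Step 6: the earliest permitted date is 18 days after August 31, 2009 (end of the 6-day review period, which began when newspaper notice is published on August 25, 2009), i.e. September 18, 2009; September 20, 2009 is on or after that date.
Step 7: the earliest permitted date is 30 days after September 20, 2009 (when the traffic study is submitted), i.e. October 20, 2009; done October 15, 2009 — 5 days too early.
That is the first point of non-compliance.

No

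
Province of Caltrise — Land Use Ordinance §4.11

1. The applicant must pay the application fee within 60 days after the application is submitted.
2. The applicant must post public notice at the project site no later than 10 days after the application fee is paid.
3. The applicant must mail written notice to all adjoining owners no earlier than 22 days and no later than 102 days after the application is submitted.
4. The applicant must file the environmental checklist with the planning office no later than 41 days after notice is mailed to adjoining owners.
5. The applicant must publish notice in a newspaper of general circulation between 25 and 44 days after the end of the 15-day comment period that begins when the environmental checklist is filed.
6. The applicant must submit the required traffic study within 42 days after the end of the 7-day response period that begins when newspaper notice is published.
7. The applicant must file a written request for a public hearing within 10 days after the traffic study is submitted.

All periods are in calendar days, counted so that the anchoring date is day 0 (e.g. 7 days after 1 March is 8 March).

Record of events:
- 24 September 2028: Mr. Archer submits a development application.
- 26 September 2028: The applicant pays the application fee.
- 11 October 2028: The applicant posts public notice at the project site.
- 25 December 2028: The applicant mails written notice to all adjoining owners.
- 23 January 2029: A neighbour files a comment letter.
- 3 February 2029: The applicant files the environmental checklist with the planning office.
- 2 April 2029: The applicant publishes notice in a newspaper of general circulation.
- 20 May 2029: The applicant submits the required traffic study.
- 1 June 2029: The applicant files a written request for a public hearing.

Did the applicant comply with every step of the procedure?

(1) due by 24 September 2028 + 60 days = 23 November 2028; 26 September 2028 is within that limit.
(2) due by 26 September 2028 + 10 days = 6 October 2028; done 11 October 2028 — 5 days late.
The procedure was therefore not followed at step 2.

No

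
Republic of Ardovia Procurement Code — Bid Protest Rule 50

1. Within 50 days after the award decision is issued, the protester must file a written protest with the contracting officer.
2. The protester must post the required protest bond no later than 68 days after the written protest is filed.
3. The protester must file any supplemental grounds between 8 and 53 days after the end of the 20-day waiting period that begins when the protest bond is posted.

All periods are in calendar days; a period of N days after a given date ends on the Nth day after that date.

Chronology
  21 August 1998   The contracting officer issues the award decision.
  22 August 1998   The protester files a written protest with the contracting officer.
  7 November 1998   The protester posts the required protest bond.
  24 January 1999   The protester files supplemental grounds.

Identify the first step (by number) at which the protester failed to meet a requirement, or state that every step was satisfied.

Step 2

Step 1 — counting 50 days from 21 August 1998 (when the award decision is issued) gives a deadline of 10 October 1998; done 22 August 1998 — timely.
Step 2 — counting 68 days from 22 August 1998 (when the written protest is filed) gives a deadline of 29 October 1998; 7 November 1998 misses that deadline by 9 days.
The analysis stops there.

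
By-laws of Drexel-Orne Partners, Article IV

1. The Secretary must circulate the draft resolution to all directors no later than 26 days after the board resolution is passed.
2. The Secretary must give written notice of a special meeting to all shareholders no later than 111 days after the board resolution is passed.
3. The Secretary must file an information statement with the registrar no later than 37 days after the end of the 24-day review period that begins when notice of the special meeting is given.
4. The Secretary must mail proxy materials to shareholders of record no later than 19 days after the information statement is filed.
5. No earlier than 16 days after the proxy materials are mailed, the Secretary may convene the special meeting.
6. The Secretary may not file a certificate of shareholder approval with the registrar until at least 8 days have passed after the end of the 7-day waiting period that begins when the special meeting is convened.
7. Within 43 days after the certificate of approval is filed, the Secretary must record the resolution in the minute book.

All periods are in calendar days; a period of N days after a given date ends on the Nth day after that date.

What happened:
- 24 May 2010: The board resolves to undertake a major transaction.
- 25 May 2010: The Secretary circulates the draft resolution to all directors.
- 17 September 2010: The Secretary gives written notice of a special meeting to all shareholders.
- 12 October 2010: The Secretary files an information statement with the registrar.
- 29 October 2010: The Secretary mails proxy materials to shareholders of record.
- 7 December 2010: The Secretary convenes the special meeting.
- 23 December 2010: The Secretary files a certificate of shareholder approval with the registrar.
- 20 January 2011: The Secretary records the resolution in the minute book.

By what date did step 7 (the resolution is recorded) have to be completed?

4 February 2011

Step 7 runs from 23 December 2010, when the certificate of approval is filed. 43 days after 23 December 2010 is 4 February 2011.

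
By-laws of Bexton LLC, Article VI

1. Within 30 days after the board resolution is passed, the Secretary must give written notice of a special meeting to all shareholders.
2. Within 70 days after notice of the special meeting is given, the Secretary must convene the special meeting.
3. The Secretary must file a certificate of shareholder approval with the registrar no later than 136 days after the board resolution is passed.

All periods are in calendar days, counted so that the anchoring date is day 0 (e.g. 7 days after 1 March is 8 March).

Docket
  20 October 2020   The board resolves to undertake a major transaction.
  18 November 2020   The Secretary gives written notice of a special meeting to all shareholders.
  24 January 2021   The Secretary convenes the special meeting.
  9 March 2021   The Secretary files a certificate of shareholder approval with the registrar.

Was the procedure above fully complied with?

Step 1 — counting 30 days from 20 October 2020 (when the board resolution is passed) gives a deadline of 19 November 2020; completed 18 November 2020, before the deadline.
Step 2 — counting 70 days from 18 November 2020 (when notice of the special meeting is given) gives a deadline of 27 January 2021; completed 24 January 2021, before the deadline.
Step 3 — counting 136 days from 20 October 2020 (when the board resolution is passed) gives a deadline of 5 March 2021; done 9 March 2021 — 4 days late.
No need to go further; step 3 was not satisfied.

No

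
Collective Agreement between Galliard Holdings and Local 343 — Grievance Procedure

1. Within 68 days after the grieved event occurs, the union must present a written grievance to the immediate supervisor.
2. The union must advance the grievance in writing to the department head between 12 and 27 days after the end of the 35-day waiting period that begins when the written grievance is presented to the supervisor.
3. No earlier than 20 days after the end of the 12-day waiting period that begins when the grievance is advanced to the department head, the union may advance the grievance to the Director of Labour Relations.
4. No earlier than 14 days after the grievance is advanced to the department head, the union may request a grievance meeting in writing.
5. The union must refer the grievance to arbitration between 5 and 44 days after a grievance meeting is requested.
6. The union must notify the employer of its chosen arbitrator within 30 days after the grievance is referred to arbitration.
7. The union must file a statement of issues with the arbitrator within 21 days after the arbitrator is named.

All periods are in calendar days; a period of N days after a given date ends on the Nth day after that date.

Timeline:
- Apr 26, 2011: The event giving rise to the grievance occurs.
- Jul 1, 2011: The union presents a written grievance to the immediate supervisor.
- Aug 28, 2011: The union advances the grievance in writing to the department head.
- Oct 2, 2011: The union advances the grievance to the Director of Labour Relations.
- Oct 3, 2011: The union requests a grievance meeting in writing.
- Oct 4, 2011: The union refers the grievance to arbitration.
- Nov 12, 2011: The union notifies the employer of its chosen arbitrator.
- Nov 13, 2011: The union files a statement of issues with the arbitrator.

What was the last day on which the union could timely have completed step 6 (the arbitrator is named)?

Nov 3, 2011

Step 6 runs from Oct 4, 2011, when the grievance is referred to arbitration. 30 days after Oct 4, 2011 is Nov 3, 2011.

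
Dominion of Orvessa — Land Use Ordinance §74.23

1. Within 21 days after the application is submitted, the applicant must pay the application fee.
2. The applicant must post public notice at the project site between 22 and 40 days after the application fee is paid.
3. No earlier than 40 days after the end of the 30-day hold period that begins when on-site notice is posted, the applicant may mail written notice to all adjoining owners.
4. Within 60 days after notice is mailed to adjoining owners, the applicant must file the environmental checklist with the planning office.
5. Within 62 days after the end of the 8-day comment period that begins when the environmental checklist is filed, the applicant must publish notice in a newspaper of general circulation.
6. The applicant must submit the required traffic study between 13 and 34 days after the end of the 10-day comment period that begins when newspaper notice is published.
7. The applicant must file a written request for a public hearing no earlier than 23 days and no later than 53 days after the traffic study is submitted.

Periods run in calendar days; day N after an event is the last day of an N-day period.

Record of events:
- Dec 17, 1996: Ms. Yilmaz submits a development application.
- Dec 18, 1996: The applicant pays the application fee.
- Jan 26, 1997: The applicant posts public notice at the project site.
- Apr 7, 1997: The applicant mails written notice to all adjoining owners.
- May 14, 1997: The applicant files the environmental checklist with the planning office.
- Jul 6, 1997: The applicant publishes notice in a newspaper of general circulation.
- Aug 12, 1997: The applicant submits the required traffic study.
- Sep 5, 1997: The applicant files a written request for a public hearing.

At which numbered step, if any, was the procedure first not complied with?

Step 1 — counting 21 days from Dec 17, 1996 (when the application is submitted) gives a deadline of Jan 7, 1997; Dec 18, 1996 is within that limit.
Step 2 — 22 and 40 days from Dec 18, 1996 (when the application fee is paid) are Jan 9, 1997 and Jan 27, 1997 respectively; done Jan 26, 1997, which is between those dates.
Step 3 — must wait 40 days from Feb 25, 1997 (end of the 30-day hold period, which began when on-site notice is posted on Jan 26, 1997), so not before Apr 6, 1997; done Apr 7, 1997 — permitted.
Step 4 — counting 60 days from Apr 7, 1997 (when notice is mailed to adjoining owners) gives a deadline of Jun 6, 1997; completed May 14, 1997, before the deadline.
Step 5 — counting 62 days from May 22, 1997 (end of the 8-day comment period, which began when the environmental checklist is filed on May 14, 1997) gives a deadline of Jul 23, 1997; done Jul 6, 1997 — timely.
Step 6 — 13 and 34 days from Jul 16, 1997 (end of the 10-day comment period, which began when newspaper notice is published on Jul 6, 1997) are Jul 29, 1997 and Aug 19, 1997 respectively; done Aug 12, 1997, which is between those dates.
Step 7 — 23 and 53 days from Aug 12, 1997 (when the traffic study is submitted) are Sep 4, 1997 and Oct 4, 1997 respectively; Sep 5, 1997 falls inside that range.

None — every step was satisfied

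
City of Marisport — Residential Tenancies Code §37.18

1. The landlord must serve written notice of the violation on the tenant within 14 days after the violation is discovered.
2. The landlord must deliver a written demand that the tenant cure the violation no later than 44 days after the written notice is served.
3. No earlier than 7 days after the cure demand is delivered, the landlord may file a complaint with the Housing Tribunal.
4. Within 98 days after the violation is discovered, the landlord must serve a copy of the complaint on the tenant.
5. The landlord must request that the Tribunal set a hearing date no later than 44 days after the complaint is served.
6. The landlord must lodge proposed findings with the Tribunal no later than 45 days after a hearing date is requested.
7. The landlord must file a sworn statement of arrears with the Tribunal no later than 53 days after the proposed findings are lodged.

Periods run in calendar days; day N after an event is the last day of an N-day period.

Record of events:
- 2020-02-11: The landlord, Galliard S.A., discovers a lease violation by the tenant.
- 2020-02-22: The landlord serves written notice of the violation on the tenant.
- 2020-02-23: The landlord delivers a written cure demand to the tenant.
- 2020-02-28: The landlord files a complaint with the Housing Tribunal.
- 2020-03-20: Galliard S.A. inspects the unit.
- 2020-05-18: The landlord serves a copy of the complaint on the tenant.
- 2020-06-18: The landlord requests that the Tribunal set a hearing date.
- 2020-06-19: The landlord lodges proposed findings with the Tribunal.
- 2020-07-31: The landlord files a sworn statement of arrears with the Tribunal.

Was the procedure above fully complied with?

Step 1: 14 days after 2020-02-11 (when the violation is discovered) is 2020-02-25; 2020-02-22 is within that limit.
Step 2: 44 days after 2020-02-22 (when the written notice is served) is 2020-04-06; completed 2020-02-23, before the deadline.
Step 3: the earliest permitted date is 7 days after 2020-02-23 (when the cure demand is delivered), i.e. 2020-03-01; 2020-02-28 is 2 days before the earliest permitted date.
The procedure was therefore not followed at step 3.

No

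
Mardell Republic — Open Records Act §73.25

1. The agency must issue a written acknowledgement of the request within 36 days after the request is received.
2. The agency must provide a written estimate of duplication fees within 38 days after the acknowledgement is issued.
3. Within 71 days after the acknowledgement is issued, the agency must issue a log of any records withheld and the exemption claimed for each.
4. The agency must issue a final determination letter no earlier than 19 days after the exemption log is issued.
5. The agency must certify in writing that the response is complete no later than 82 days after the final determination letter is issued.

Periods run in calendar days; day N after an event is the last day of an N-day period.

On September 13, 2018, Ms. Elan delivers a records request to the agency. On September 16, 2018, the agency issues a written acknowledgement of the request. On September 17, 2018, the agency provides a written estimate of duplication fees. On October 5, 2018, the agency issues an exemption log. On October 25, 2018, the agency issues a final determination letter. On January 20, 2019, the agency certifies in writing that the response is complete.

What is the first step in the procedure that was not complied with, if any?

Step 5

(1) due by September 13, 2018 + 36 days = October 19, 2018; September 16, 2018 is within that limit.
(2) due by September 16, 2018 + 38 days = October 24, 2018; completed September 17, 2018, before the deadline.
(3) due by September 16, 2018 + 71 days = November 26, 2018; done October 5, 2018 — timely.
(4) permitted from October 5, 2018 + 19 days = October 24, 2018 onward; October 25, 2018 is on or after that date.
(5) due by October 25, 2018 + 82 days = January 15, 2019; done January 20, 2019 — 5 days late.
That is the first point of non-compliance.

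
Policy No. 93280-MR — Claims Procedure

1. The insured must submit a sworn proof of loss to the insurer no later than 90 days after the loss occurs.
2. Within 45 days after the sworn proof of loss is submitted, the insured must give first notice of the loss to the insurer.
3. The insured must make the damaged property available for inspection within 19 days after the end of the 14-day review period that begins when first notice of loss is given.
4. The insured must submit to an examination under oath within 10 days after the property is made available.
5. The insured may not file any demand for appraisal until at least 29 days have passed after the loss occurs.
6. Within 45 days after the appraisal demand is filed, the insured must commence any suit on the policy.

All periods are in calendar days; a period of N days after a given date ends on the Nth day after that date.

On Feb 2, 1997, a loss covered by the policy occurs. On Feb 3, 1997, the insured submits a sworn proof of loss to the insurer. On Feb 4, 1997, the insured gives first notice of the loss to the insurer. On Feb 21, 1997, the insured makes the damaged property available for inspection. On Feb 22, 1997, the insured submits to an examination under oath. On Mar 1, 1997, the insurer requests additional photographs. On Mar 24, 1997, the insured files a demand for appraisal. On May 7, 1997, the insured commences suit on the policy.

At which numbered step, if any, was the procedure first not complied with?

None — every step was satisfied

Step 1 — counting 90 days from Feb 2, 1997 (when the loss occurs) gives a deadline of May 3, 1997; done Feb 3, 1997 — timely.
Step 2 — counting 45 days from Feb 3, 1997 (when the sworn proof of loss is submitted) gives a deadline of Mar 20, 1997; done Feb 4, 1997 — timely.
Step 3 — counting 19 days from Feb 18, 1997 (end of the 14-day review period, which began when first notice of loss is given on Feb 4, 1997) gives a deadline of Mar 9, 1997; Feb 21, 1997 is within that limit.
Step 4 — counting 10 days from Feb 21, 1997 (when the property is made available) gives a deadline of Mar 3, 1997; Feb 22, 1997 is within that limit.
Step 5 — must wait 29 days from Feb 2, 1997 (when the loss occurs), so not before Mar 3, 1997; Mar 24, 1997 is on or after that date.
Step 6 — counting 45 days from Mar 24, 1997 (when the appraisal demand is filed) gives a deadline of May 8, 1997; completed May 7, 1997, before the deadline.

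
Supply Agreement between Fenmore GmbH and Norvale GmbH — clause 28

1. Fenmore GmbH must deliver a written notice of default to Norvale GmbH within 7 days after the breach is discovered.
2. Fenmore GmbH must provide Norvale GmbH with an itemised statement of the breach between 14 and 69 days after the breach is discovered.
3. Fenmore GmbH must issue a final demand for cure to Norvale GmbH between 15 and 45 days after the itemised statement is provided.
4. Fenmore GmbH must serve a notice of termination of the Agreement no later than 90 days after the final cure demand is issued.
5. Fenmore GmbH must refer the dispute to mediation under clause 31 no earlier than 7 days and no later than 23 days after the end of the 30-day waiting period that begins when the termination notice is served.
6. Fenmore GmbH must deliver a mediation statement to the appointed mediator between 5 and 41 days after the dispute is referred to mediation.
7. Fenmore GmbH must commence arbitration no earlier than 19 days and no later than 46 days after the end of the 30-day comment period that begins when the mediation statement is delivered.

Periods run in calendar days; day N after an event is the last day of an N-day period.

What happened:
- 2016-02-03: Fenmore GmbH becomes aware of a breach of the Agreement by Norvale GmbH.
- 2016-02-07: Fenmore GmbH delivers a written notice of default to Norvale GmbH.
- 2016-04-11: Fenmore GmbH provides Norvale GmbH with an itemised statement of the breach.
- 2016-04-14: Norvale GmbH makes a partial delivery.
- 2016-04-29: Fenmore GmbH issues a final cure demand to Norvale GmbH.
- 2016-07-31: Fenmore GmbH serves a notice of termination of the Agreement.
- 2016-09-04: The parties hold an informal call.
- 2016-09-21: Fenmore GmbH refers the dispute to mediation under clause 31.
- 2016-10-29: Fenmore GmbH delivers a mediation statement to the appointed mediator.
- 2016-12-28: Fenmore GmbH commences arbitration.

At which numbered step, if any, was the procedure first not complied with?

Step 4

Step 1 — counting 7 days from 2016-02-03 (when the breach is discovered) gives a deadline of 2016-02-10; done 2016-02-07 — timely.
Step 2 — 14 and 69 days from 2016-02-03 (when the breach is discovered) are 2016-02-17 and 2016-04-12 respectively; done 2016-04-11 — within the window.
Step 3 — 15 and 45 days from 2016-04-11 (when the itemised statement is provided) are 2016-04-26 and 2016-05-26 respectively; 2016-04-29 falls inside that range.
Step 4 — counting 90 days from 2016-04-29 (when the final cure demand is issued) gives a deadline of 2016-07-28; 2016-07-31 misses that deadline by 3 days.
Later steps need not be reached.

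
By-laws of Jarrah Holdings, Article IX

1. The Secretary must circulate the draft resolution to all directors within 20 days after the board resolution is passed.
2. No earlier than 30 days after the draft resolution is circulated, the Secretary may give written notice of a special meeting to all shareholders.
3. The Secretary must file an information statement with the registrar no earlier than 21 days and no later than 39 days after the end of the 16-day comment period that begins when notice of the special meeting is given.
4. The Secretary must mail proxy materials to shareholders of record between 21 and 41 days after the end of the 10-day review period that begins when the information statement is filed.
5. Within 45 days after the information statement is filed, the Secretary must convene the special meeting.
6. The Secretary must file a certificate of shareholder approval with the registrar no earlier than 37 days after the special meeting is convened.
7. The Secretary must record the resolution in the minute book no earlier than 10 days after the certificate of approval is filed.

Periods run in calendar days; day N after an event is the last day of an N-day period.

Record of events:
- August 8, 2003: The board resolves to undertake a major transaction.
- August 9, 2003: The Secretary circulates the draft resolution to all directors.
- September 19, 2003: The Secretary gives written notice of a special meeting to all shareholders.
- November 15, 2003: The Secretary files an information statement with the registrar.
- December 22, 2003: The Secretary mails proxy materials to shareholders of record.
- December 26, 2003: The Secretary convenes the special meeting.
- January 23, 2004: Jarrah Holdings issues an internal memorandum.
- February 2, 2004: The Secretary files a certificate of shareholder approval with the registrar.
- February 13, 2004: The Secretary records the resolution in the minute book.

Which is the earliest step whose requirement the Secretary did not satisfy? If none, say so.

(1) due by August 8, 2003 + 20 days = August 28, 2003; August 9, 2003 is within that limit.
(2) permitted from August 9, 2003 + 30 days = September 8, 2003 onward; done September 19, 2003 — permitted.
(3) the permitted window runs from October 5, 2003 + 21 = October 26, 2003 to October 5, 2003 + 39 = November 13, 2003; November 15, 2003 is 2 days past the end of the window.
That is the first point of non-compliance.

Step 3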